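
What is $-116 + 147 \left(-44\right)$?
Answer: $-6584$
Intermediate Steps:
$-116 + 147 \left(-44\right) = -116 - 6468 = -6584$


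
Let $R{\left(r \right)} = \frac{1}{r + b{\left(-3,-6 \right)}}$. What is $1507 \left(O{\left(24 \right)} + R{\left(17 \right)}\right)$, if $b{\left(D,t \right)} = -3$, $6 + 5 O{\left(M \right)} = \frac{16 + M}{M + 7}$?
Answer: $- \frac{2846723}{2170} \approx -1311.9$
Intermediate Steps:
$O{\left(M \right)} = - \frac{6}{5} + \frac{16 + M}{5 \left(7 + M\right)}$ ($O{\left(M \right)} = - \frac{6}{5} + \frac{\left(16 + M\right) \frac{1}{M + 7}}{5} = - \frac{6}{5} + \frac{\left(16 + M\right) \frac{1}{7 + M}}{5} = - \frac{6}{5} + \frac{\frac{1}{7 + M} \left(16 + M\right)}{5} = - \frac{6}{5} + \frac{16 + M}{5 \left(7 + M\right)}$)
$R{\left(r \right)} = \frac{1}{-3 + r}$ ($R{\left(r \right)} = \frac{1}{r - 3} = \frac{1}{-3 + r}$)
$1507 \left(O{\left(24 \right)} + R{\left(17 \right)}\right) = 1507 \left(\frac{- \frac{26}{5} - 24}{7 + 24} + \frac{1}{-3 + 17}\right) = 1507 \left(\frac{- \frac{26}{5} - 24}{31} + \frac{1}{14}\right) = 1507 \left(\frac{1}{31} \left(- \frac{146}{5}\right) + \frac{1}{14}\right) = 1507 \left(- \frac{146}{155} + \frac{1}{14}\right) = 1507 \left(- \frac{1889}{2170}\right) = - \frac{2846723}{2170}$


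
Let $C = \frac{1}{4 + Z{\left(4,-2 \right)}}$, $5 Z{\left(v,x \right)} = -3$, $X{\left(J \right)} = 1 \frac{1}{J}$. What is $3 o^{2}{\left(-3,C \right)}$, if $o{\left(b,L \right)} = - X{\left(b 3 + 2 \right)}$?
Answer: $\frac{3}{49} \approx 0.061224$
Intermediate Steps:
$X{\left(J \right)} = \frac{1}{J}$
$Z{\left(v,x \right)} = - \frac{3}{5}$ ($Z{\left(v,x \right)} = \frac{1}{5} \left(-3\right) = - \frac{3}{5}$)
$C = \frac{5}{17}$ ($C = \frac{1}{4 - \frac{3}{5}} = \frac{1}{\frac{17}{5}} = \frac{5}{17} \approx 0.29412$)
$o{\left(b,L \right)} = - \frac{1}{2 + 3 b}$ ($o{\left(b,L \right)} = - \frac{1}{b 3 + 2} = - \frac{1}{3 b + 2} = - \frac{1}{2 + 3 b}$)
$3 o^{2}{\left(-3,C \right)} = 3 \left(- \frac{1}{2 + 3 \left(-3\right)}\right)^{2} = 3 \left(- \frac{1}{2 - 9}\right)^{2} = 3 \left(- \frac{1}{-7}\right)^{2} = 3 \left(\left(-1\right) \left(- \frac{1}{7}\right)\right)^{2} = \frac{3}{49}$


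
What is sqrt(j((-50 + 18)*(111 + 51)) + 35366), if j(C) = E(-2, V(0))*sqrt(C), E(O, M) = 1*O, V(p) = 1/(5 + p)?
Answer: sqrt(35366 - 144*I) ≈ 188.06 - 0.3829*I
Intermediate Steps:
E(O, M) = O
j(C) = -2*sqrt(C)
sqrt(j((-50 + 18)*(111 + 51)) + 35366) = sqrt(-2*sqrt(-50 + 18)*sqrt(111 + 51) + 35366) = sqrt(-2*72*I + 35366) = sqrt(-144*I + 35366) = sqrt(35366 - 144*I)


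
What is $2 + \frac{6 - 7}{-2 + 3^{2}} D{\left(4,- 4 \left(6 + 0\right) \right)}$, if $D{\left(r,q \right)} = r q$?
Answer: $\frac{110}{7} \approx 15.714$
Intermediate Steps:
$D{\left(r,q \right)} = q r$
$2 + \frac{6 - 7}{-2 + 3^{2}} D{\left(4,- 4 \left(6 + 0\right) \right)} = 2 + \frac{6 - 7}{-2 + 3^{2}} - 4 \left(6 + 0\right) 4 = 2 + - \frac{1}{-2 + 9} \left(-4\right) 6 \cdot 4 = 2 + - \frac{1}{7} \left(\left(-24\right) 4\right) = 2 + \left(-1\right) \frac{1}{7} \left(-96\right) = 2 - - \frac{96}{7} = 2 + \frac{96}{7} = \frac{110}{7}$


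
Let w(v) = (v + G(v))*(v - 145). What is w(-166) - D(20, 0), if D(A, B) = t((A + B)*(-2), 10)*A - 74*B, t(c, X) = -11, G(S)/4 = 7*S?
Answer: 1497374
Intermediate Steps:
G(S) = 28*S (G(S) = 4*(7*S) = 28*S)
w(v) = 29*v*(-145 + v) (w(v) = (v + 28*v)*(v - 145) = (29*v)*(-145 + v) = 29*v*(-145 + v))
D(A, B) = -74*B - 11*A (D(A, B) = -11*A - 74*B = -74*B - 11*A)
w(-166) - D(20, 0) = 29*(-166)*(-145 - 166) - (-74*0 - 11*20) = 29*(-166)*(-311) - (0 - 220) = 1497154 - 1*(-220) = 1497154 + 220 = 1497374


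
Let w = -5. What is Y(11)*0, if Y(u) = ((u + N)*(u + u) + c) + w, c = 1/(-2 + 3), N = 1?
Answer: 0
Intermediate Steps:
c = 1 (c = 1/1 = 1)
Y(u) = -4 + 2*u*(1 + u) (Y(u) = ((u + 1)*(u + u) + 1) - 5 = ((1 + u)*(2*u) + 1) - 5 = (2*u*(1 + u) + 1) - 5 = (1 + 2*u*(1 + u)) - 5 = -4 + 2*u*(1 + u))
Y(11)*0 = (-4 + 2*11 + 2*11²)*0 = (-4 + 22 + 2*121)*0 = (-4 + 22 + 242)*0 = 260*0 = 0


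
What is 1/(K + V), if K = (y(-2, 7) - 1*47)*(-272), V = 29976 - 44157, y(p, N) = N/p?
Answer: -1/445 ≈ -0.0022472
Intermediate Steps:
V = -14181
K = 13736 (K = (7/(-2) - 1*47)*(-272) = (7*(-½) - 47)*(-272) = (-7/2 - 47)*(-272) = -101/2*(-272) = 13736)
1/(K + V) = 1/(13736 - 14181) = 1/(-445) = -1/445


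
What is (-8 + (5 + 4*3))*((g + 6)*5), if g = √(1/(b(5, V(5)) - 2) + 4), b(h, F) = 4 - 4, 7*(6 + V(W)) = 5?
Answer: 270 + 45*√14/2 ≈ 354.19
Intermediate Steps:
V(W) = -37/7 (V(W) = -6 + (⅐)*5 = -6 + 5/7 = -37/7)
b(h, F) = 0
g = √14/2 (g = √(1/(0 - 2) + 4) = √(1/(-2) + 4) = √(-½ + 4) = √(7/2) = √14/2 ≈ 1.8708)
(-8 + (5 + 4*3))*((g + 6)*5) = (-8 + (5 + 4*3))*((√14/2 + 6)*5) = (-8 + (5 + 12))*((6 + √14/2)*5) = (-8 + 17)*(30 + 5*√14/2) = 9*(30 + 5*√14/2) = 270 + 45*√14/2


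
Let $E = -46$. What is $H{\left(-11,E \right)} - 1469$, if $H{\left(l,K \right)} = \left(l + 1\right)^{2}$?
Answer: $-1369$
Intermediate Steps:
$H{\left(l,K \right)} = \left(1 + l\right)^{2}$
$H{\left(-11,E \right)} - 1469 = \left(1 - 11\right)^{2} - 1469 = \left(-10\right)^{2} - 1469 = 100 - 1469 = -1369$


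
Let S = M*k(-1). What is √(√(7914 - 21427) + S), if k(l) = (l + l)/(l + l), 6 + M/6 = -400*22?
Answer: √(-52836 + I*√13513) ≈ 0.2529 + 229.86*I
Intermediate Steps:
M = -52836 (M = -36 + 6*(-400*22) = -36 + 6*(-8800) = -36 - 52800 = -52836)
k(l) = 1 (k(l) = (2*l)/((2*l)) = (2*l)*(1/(2*l)) = 1)
S = -52836 (S = -52836*1 = -52836)
√(√(7914 - 21427) + S) = √(√(7914 - 21427) - 52836) = √(√(-13513) - 52836) = √(I*√13513 - 52836) = √(-52836 + I*√13513)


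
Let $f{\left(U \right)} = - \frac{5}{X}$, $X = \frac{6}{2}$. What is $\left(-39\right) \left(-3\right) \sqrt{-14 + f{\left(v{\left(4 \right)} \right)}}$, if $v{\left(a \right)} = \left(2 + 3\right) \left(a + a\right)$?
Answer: $39 i \sqrt{141} \approx 463.1 i$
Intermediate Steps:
$X = 3$ ($X = 6 \cdot \frac{1}{2} = 3$)
$v{\left(a \right)} = 10 a$ ($v{\left(a \right)} = 5 \cdot 2 a = 10 a$)
$f{\left(U \right)} = - \frac{5}{3}$
$\left(-39\right) \left(-3\right) \sqrt{-14 + f{\left(v{\left(4 \right)} \right)}} = \left(-39\right) \left(-3\right) \sqrt{-14 - \frac{5}{3}} = 117 \sqrt{- \frac{47}{3}} = 117 \frac{i \sqrt{141}}{3} = 39 i \sqrt{141}$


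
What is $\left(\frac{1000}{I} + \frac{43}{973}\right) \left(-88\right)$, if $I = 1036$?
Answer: $- \frac{3198008}{36001} \approx -88.831$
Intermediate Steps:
$\left(\frac{1000}{I} + \frac{43}{973}\right) \left(-88\right) = \left(\frac{1000}{1036} + \frac{43}{973}\right) \left(-88\right) = \left(1000 \cdot \frac{1}{1036} + 43 \cdot \frac{1}{973}\right) \left(-88\right) = \left(\frac{250}{259} + \frac{43}{973}\right) \left(-88\right) = \frac{36341}{36001} \left(-88\right) = - \frac{3198008}{36001}$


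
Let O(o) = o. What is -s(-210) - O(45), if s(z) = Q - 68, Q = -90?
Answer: 113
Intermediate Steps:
s(z) = -158 (s(z) = -90 - 68 = -158)
-s(-210) - O(45) = -1*(-158) - 1*45 = 158 - 45 = 113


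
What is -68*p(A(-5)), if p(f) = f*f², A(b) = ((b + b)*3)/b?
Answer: -14688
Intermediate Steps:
A(b) = 6 (A(b) = ((2*b)*3)/b = (6*b)/b = 6)
p(f) = f³
-68*p(A(-5)) = -68*6³ = -68*216 = -14688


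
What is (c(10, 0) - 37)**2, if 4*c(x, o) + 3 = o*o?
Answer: 22801/16 ≈ 1425.1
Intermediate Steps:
c(x, o) = -3/4 + o**2/4 (c(x, o) = -3/4 + (o*o)/4 = -3/4 + o**2/4)
(c(10, 0) - 37)**2 = ((-3/4 + (1/4)*0**2) - 37)**2 = ((-3/4 + (1/4)*0) - 37)**2 = ((-3/4 + 0) - 37)**2 = (-3/4 - 37)**2 = (-151/4)**2 = 22801/16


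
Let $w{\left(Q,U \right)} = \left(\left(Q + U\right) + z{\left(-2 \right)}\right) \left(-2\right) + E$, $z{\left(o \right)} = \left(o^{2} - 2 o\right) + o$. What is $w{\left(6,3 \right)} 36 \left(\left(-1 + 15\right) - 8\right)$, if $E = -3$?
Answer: $-7128$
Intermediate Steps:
$z{\left(o \right)} = o^{2} - o$
$w{\left(Q,U \right)} = -15 - 2 Q - 2 U$ ($w{\left(Q,U \right)} = \left(\left(Q + U\right) - 2 \left(-1 - 2\right)\right) \left(-2\right) - 3 = \left(\left(Q + U\right) - -6\right) \left(-2\right) - 3 = \left(\left(Q + U\right) + 6\right) \left(-2\right) - 3 = \left(6 + Q + U\right) \left(-2\right) - 3 = \left(-12 - 2 Q - 2 U\right) - 3 = -15 - 2 Q - 2 U$)
$w{\left(6,3 \right)} 36 \left(\left(-1 + 15\right) - 8\right) = \left(-15 - 12 - 6\right) 36 \left(\left(-1 + 15\right) - 8\right) = \left(-15 - 12 - 6\right) 36 \left(14 - 8\right) = \left(-33\right) 36 \cdot 6 = \left(-1188\right) 6 = -7128$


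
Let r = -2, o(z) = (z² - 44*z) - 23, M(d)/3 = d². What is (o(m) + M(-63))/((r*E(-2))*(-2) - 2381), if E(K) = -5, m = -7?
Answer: -12241/2401 ≈ -5.0983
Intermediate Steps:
M(d) = 3*d²
o(z) = -23 + z² - 44*z
(o(m) + M(-63))/((r*E(-2))*(-2) - 2381) = ((-23 + (-7)² - 44*(-7)) + 3*(-63)²)/(-2*(-5)*(-2) - 2381) = ((-23 + 49 + 308) + 3*3969)/(10*(-2) - 2381) = (334 + 11907)/(-20 - 2381) = 12241/(-2401) = 12241*(-1/2401) = -12241/2401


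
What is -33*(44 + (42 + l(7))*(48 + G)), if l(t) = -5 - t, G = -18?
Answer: -31152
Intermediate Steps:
-33*(44 + (42 + l(7))*(48 + G)) = -33*(44 + (42 + (-5 - 1*7))*(48 - 18)) = -33*(44 + (42 + (-5 - 7))*30) = -33*(44 + (42 - 12)*30) = -33*(44 + 30*30) = -33*(44 + 900) = -33*944 = -31152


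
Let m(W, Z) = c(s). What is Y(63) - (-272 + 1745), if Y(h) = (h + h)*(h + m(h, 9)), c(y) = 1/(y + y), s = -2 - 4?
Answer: 12909/2 ≈ 6454.5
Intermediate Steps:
s = -6
c(y) = 1/(2*y)
m(W, Z) = -1/12 (m(W, Z) = (½)/(-6) = (½)*(-⅙) = -1/12)
Y(h) = 2*h*(-1/12 + h) (Y(h) = (h + h)*(h - 1/12) = (2*h)*(-1/12 + h) = 2*h*(-1/12 + h))
Y(63) - (-272 + 1745) = (⅙)*63*(-1 + 12*63) - (-272 + 1745) = (⅙)*63*(-1 + 756) - 1*1473 = (⅙)*63*755 - 1473 = 15855/2 - 1473 = 12909/2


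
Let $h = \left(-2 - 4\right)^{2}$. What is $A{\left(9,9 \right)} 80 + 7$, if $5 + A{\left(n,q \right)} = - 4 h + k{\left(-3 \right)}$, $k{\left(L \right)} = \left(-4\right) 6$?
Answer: $-13833$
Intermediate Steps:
$k{\left(L \right)} = -24$
$h = 36$ ($h = \left(-6\right)^{2} = 36$)
$A{\left(n,q \right)} = -173$ ($A{\left(n,q \right)} = -5 - 168 = -173$)
$A{\left(9,9 \right)} 80 + 7 = \left(-173\right) 80 + 7 = -13840 + 7 = -13833$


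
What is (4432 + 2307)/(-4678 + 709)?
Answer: -6739/3969 ≈ -1.6979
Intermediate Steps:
(4432 + 2307)/(-4678 + 709) = 6739/(-3969) = 6739*(-1/3969) = -6739/3969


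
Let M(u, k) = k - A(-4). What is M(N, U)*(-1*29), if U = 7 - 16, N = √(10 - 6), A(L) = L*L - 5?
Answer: 580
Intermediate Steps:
A(L) = -5 + L² (A(L) = L² - 5 = -5 + L²)
N = 2 (N = √4 = 2)
U = -9
M(u, k) = -11 + k (M(u, k) = k - (-5 + (-4)²) = k - (-5 + 16) = k - 1*11 = k - 11 = -11 + k)
M(N, U)*(-1*29) = (-11 - 9)*(-1*29) = -20*(-29) = 580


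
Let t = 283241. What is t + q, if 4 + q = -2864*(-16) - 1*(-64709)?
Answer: 393770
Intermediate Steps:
q = 110529 (q = -4 + (-2864*(-16) - 1*(-64709)) = -4 + (45824 + 64709) = -4 + 110533 = 110529)
t + q = 283241 + 110529 = 393770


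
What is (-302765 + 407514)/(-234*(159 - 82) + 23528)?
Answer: 104749/5510 ≈ 19.011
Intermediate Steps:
(-302765 + 407514)/(-234*(159 - 82) + 23528) = 104749/(-234*77 + 23528) = 104749/(-18018 + 23528) = 104749/5510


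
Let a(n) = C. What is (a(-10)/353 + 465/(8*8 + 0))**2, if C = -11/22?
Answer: 26933076769/510398464 ≈ 52.769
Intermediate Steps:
C = -1/2 (C = -11*1/22 = -1/2 ≈ -0.50000)
a(n) = -1/2
(a(-10)/353 + 465/(8*8 + 0))**2 = (-1/2/353 + 465/(8*8 + 0))**2 = (-1/2*1/353 + 465/(64 + 0))**2 = (-1/706 + 465/64)**2 = (164113/22592)**2 = 26933076769/510398464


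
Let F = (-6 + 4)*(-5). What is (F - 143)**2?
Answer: 17689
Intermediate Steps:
F = 10 (F = -2*(-5) = 10)
(F - 143)**2 = (10 - 143)**2 = (-133)**2 = 17689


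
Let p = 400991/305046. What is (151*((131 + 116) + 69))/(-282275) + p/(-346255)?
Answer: -144001536834263/851855162517450 ≈ -0.16904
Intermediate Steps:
p = 400991/305046 (p = 400991*(1/305046) = 400991/305046 ≈ 1.3145)
(151*((131 + 116) + 69))/(-282275) + p/(-346255) = (151*((131 + 116) + 69))/(-282275) + (400991/305046)/(-346255) = (151*(247 + 69))*(-1/282275) + (400991/305046)*(-1/346255) = (151*316)*(-1/282275) - 400991/105623702730 = 47716*(-1/282275) - 400991/105623702730 = -47716/282275 - 400991/105623702730 = -144001536834263/851855162517450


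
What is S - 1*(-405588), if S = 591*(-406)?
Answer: 165642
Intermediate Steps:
S = -239946
S - 1*(-405588) = -239946 - 1*(-405588) = -239946 + 405588 = 165642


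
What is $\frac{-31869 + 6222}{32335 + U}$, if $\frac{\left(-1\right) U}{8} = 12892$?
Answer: $\frac{25647}{70801} \approx 0.36224$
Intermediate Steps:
$U = -103136$ ($U = \left(-8\right) 12892 = -103136$)
$\frac{-31869 + 6222}{32335 + U} = \frac{-31869 + 6222}{32335 - 103136} = - \frac{25647}{-70801} = \left(-25647\right) \left(- \frac{1}{70801}\right) = \frac{25647}{70801}$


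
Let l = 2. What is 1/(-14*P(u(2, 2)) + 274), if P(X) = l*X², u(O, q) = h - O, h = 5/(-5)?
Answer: 1/22 ≈ 0.045455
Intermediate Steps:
h = -1 (h = 5*(-⅕) = -1)
u(O, q) = -1 - O
P(X) = 2*X²
1/(-14*P(u(2, 2)) + 274) = 1/(-28*(-1 - 1*2)² + 274) = 1/(-28*(-1 - 2)² + 274) = 1/(-28*(-3)² + 274) = 1/(-28*9 + 274) = 1/(-14*18 + 274) = 1/(-252 + 274) = 1/22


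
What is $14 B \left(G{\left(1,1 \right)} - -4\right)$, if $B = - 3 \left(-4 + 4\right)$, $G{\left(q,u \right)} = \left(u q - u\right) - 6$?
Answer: $0$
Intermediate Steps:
$G{\left(q,u \right)} = -6 - u + q u$ ($G{\left(q,u \right)} = \left(q u - u\right) - 6 = \left(- u + q u\right) - 6 = -6 - u + q u$)
$B = 0$ ($B = \left(-3\right) 0 = 0$)
$14 B \left(G{\left(1,1 \right)} - -4\right) = 14 \cdot 0 \left(\left(-6 - 1 + 1 \cdot 1\right) - -4\right) = 0 \left(\left(-6 - 1 + 1\right) + 4\right) = 0 \left(-6 + 4\right) = 0 \left(-2\right) = 0$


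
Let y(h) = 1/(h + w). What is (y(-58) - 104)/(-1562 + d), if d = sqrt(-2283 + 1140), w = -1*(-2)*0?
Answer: 4711773/70788623 + 18099*I*sqrt(127)/141577246 ≈ 0.066561 + 0.0014407*I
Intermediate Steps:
w = 0 (w = 2*0 = 0)
y(h) = 1/h (y(h) = 1/(h + 0) = 1/h)
d = 3*I*sqrt(127) (d = sqrt(-1143) = 3*I*sqrt(127) ≈ 33.808*I)
(y(-58) - 104)/(-1562 + d) = (1/(-58) - 104)/(-1562 + 3*I*sqrt(127)) = (-1/58 - 104)/(-1562 + 3*I*sqrt(127)) = -6033/(58*(-1562 + 3*I*sqrt(127)))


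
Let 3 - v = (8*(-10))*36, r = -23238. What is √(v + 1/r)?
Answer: √172981485046/7746 ≈ 53.694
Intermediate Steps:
v = 2883 (v = 3 - 8*(-10)*36 = 3 - (-80)*36 = 3 - 1*(-2880) = 3 + 2880 = 2883)
√(v + 1/r) = √(2883 + 1/(-23238)) = √(2883 - 1/23238) = √(66995153/23238) = √172981485046/7746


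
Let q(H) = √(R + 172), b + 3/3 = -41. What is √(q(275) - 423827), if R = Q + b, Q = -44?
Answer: √(-423827 + √86) ≈ 651.01*I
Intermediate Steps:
b = -42 (b = -1 - 41 = -42)
R = -86 (R = -44 - 42 = -86)
q(H) = √86 (q(H) = √(-86 + 172) = √86)
√(q(275) - 423827) = √(√86 - 423827) = √(-423827 + √86)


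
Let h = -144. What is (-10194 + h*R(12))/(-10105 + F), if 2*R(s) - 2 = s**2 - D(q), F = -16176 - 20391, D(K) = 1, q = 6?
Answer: 10317/23336 ≈ 0.44211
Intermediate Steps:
F = -36567
R(s) = 1/2 + s**2/2 (R(s) = 1 + (s**2 - 1*1)/2 = 1 + (s**2 - 1)/2 = 1 + (-1 + s**2)/2 = 1 + (-1/2 + s**2/2) = 1/2 + s**2/2)
(-10194 + h*R(12))/(-10105 + F) = (-10194 - 144*(1/2 + (1/2)*12**2))/(-10105 - 36567) = (-10194 - 144*(1/2 + (1/2)*144))/(-46672) = (-10194 - 144*(1/2 + 72))*(-1/46672) = (-10194 - 144*145/2)*(-1/46672) = (-10194 - 10440)*(-1/46672) = -20634*(-1/46672) = 10317/23336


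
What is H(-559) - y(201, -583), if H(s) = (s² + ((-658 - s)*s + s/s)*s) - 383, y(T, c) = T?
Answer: -30624281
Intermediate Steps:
H(s) = -383 + s² + s*(1 + s*(-658 - s)) (H(s) = (s² + (s*(-658 - s) + 1)*s) - 383 = (s² + (1 + s*(-658 - s))*s) - 383 = (s² + s*(1 + s*(-658 - s))) - 383 = -383 + s² + s*(1 + s*(-658 - s)))
H(-559) - y(201, -583) = (-383 - 559 - 1*(-559)³ - 657*(-559)²) - 1*201 = (-383 - 559 - 1*(-174676879) - 657*312481) - 201 = (-383 - 559 + 174676879 - 205300017) - 201 = -30624080 - 201 = -30624281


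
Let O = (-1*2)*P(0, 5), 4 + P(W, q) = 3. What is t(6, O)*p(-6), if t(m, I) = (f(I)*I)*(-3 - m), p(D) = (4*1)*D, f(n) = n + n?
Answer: 1728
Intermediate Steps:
f(n) = 2*n
P(W, q) = -1 (P(W, q) = -4 + 3 = -1)
p(D) = 4*D
O = 2 (O = -1*2*(-1) = -2*(-1) = 2)
t(m, I) = 2*I²*(-3 - m) (t(m, I) = ((2*I)*I)*(-3 - m) = (2*I²)*(-3 - m) = 2*I²*(-3 - m))
t(6, O)*p(-6) = (2*2²*(-3 - 1*6))*(4*(-6)) = (2*4*(-3 - 6))*(-24) = (2*4*(-9))*(-24) = -72*(-24) = 1728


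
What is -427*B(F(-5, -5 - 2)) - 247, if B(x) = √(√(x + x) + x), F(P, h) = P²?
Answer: -247 - 427*√(25 + 5*√2) ≈ -2665.2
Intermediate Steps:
B(x) = √(x + √2*√x) (B(x) = √(√(2*x) + x) = √(√2*√x + x) = √(x + √2*√x))
-427*B(F(-5, -5 - 2)) - 247 = -427*√((-5)² + √2*√((-5)²)) - 247 = -427*√(25 + √2*√25) - 247 = -427*√(25 + √2*5) - 247 = -427*√(25 + 5*√2) - 247 = -247 - 427*√(25 + 5*√2)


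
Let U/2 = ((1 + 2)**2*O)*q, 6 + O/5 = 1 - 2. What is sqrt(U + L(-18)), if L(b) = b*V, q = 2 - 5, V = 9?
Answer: 24*sqrt(3) ≈ 41.569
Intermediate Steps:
O = -35 (O = -30 + 5*(1 - 2) = -30 + 5*(-1) = -30 - 5 = -35)
q = -3
L(b) = 9*b (L(b) = b*9 = 9*b)
U = 1890 (U = 2*(((1 + 2)**2*(-35))*(-3)) = 2*((3**2*(-35))*(-3)) = 2*((9*(-35))*(-3)) = 2*(-315*(-3)) = 2*945 = 1890)
sqrt(U + L(-18)) = sqrt(1890 + 9*(-18)) = sqrt(1890 - 162) = sqrt(1728) = 24*sqrt(3)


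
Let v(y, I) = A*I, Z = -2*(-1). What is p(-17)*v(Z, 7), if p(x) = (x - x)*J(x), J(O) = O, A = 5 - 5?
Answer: 0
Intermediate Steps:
Z = 2
A = 0
v(y, I) = 0 (v(y, I) = 0*I = 0)
p(x) = 0 (p(x) = (x - x)*x = 0*x = 0)
p(-17)*v(Z, 7) = 0*0 = 0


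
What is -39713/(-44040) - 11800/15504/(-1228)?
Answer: 1970343709/2183525220 ≈ 0.90237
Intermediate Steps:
-39713/(-44040) - 11800/15504/(-1228) = -39713*(-1/44040) - 11800*1/15504*(-1/1228) = 39713/44040 - 1475/1938*(-1/1228) = 39713/44040 + 1475/2379864 = 1970343709/2183525220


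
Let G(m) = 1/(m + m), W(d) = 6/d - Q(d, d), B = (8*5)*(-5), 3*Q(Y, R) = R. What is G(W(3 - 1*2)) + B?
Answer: -6797/34 ≈ -199.91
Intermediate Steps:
Q(Y, R) = R/3
B = -200 (B = 40*(-5) = -200)
W(d) = 6/d - d/3
G(m) = 1/(2*m)
G(W(3 - 1*2)) + B = 1/(2*(6/(3 - 1*2) - (3 - 1*2)/3)) - 200 = 1/(2*(6/(3 - 2) - (3 - 2)/3)) - 200 = 1/(2*(6/1 - 1/3*1)) - 200 = 1/(2*(6*1 - 1/3)) - 200 = 1/(2*(6 - 1/3)) - 200 = 1/(2*(17/3)) - 200 = (1/2)*(3/17) - 200 = 3/34 - 200 = -6797/34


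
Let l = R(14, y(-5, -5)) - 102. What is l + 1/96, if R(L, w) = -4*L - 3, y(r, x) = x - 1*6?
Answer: -15455/96 ≈ -160.99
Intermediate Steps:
y(r, x) = -6 + x (y(r, x) = x - 6 = -6 + x)
R(L, w) = -3 - 4*L
l = -161 (l = (-3 - 4*14) - 102 = (-3 - 56) - 102 = -59 - 102 = -161)
l + 1/96 = -161 + 1/96 = -15455/96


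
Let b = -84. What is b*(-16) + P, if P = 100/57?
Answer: 76708/57 ≈ 1345.8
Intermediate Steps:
P = 100/57 (P = 100*(1/57) = 100/57 ≈ 1.7544)
b*(-16) + P = -84*(-16) + 100/57 = 1344 + 100/57 = 76708/57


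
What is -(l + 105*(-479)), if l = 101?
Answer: 50194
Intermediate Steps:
-(l + 105*(-479)) = -(101 + 105*(-479)) = -(101 - 50295) = -1*(-50194) = 50194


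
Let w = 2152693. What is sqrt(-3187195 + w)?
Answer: I*sqrt(1034502) ≈ 1017.1*I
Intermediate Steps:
sqrt(-3187195 + w) = sqrt(-3187195 + 2152693) = sqrt(-1034502) = I*sqrt(1034502)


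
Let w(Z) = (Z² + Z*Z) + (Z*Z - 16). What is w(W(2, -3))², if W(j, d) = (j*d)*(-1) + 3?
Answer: 51529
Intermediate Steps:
W(j, d) = 3 - d*j (W(j, d) = (d*j)*(-1) + 3 = -d*j + 3 = 3 - d*j)
w(Z) = -16 + 3*Z² (w(Z) = (Z² + Z²) + (Z² - 16) = 2*Z² + (-16 + Z²) = -16 + 3*Z²)
w(W(2, -3))² = (-16 + 3*(3 - 1*(-3)*2)²)² = (-16 + 3*(3 + 6)²)² = (-16 + 3*9²)² = (-16 + 3*81)² = (-16 + 243)² = 227² = 51529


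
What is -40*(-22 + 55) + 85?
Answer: -1235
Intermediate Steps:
-40*(-22 + 55) + 85 = -40*33 + 85 = -1320 + 85 = -1235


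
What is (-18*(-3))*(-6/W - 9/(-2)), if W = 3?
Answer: 135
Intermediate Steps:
(-18*(-3))*(-6/W - 9/(-2)) = (-18*(-3))*(-6/3 - 9/(-2)) = 54*(-6*⅓ - 9*(-½)) = 54*(-2 + 9/2) = 54*(5/2) = 135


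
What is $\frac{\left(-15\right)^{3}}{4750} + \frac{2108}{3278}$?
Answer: $- \frac{4201}{62282} \approx -0.067451$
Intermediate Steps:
$\frac{\left(-15\right)^{3}}{4750} + \frac{2108}{3278} = \left(-3375\right) \frac{1}{4750} + 2108 \cdot \frac{1}{3278} = - \frac{27}{38} + \frac{1054}{1639} = - \frac{4201}{62282}$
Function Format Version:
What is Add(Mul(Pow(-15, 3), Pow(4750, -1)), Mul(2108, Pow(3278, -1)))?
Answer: Rational(-4201, 62282) ≈ -0.067451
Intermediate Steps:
Add(Mul(Pow(-15, 3), Pow(4750, -1)), Mul(2108, Pow(3278, -1))) = Add(Mul(-3375, Rational(1, 4750)), Mul(2108, Rational(1, 3278))) = Add(Rational(-27, 38), Rational(1054, 1639)) = Rational(-4201, 62282)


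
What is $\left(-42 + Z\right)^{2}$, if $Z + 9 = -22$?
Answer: $5329$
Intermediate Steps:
$Z = -31$ ($Z = -9 - 22 = -31$)
$\left(-42 + Z\right)^{2} = \left(-42 - 31\right)^{2} = \left(-73\right)^{2} = 5329$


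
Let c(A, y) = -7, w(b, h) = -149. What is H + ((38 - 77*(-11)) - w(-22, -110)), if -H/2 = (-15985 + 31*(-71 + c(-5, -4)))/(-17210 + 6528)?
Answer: 786313/763 ≈ 1030.6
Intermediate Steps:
H = -2629/763 (H = -2*(-15985 + 31*(-71 - 7))/(-17210 + 6528) = -2*(-15985 + 31*(-78))/(-10682) = -2*(-15985 - 2418)*(-1)/10682 = -(-36806)*(-1)/10682 = -2*2629/1526 = -2629/763 ≈ -3.4456)
H + ((38 - 77*(-11)) - w(-22, -110)) = -2629/763 + ((38 - 77*(-11)) - 1*(-149)) = -2629/763 + ((38 + 847) + 149) = -2629/763 + (885 + 149) = -2629/763 + 1034 = 786313/763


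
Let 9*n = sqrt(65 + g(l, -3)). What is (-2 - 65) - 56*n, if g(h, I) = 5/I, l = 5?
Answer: -67 - 56*sqrt(570)/27 ≈ -116.52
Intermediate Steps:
n = sqrt(570)/27 (n = sqrt(65 + 5/(-3))/9 = sqrt(65 + 5*(-1/3))/9 = sqrt(65 - 5/3)/9 = sqrt(190/3)/9 = (sqrt(570)/3)/9 = sqrt(570)/27 ≈ 0.88425)
(-2 - 65) - 56*n = (-2 - 65) - 56*sqrt(570)/27 = -67 - 56*sqrt(570)/27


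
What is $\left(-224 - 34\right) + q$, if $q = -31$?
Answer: $-289$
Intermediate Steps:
$\left(-224 - 34\right) + q = \left(-224 - 34\right) - 31 = -258 - 31 = -289$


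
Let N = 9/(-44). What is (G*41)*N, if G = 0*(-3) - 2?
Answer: 369/22 ≈ 16.773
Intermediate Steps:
G = -2 (G = 0 - 2 = -2)
N = -9/44 (N = 9*(-1/44) = -9/44 ≈ -0.20455)
(G*41)*N = -2*41*(-9/44) = -82*(-9/44) = 369/22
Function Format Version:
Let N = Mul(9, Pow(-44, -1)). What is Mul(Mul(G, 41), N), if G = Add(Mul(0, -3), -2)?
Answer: Rational(369, 22) ≈ 16.773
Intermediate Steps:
G = -2 (G = Add(0, -2) = -2)
N = Rational(-9, 44) (N = Mul(9, Rational(-1, 44)) = Rational(-9, 44) ≈ -0.20455)
Mul(Mul(G, 41), N) = Mul(Mul(-2, 41), Rational(-9, 44)) = Mul(-82, Rational(-9, 44)) = Rational(369, 22)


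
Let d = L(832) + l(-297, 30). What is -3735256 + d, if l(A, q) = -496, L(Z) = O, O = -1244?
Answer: -3736996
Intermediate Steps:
L(Z) = -1244
d = -1740 (d = -1244 - 496 = -1740)
-3735256 + d = -3735256 - 1740 = -3736996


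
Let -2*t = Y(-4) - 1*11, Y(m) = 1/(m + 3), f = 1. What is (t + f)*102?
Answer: 714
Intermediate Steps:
Y(m) = 1/(3 + m)
t = 6 (t = -(1/(3 - 4) - 1*11)/2 = -(1/(-1) - 11)/2 = -(-1 - 11)/2 = -1/2*(-12) = 6)
(t + f)*102 = (6 + 1)*102 = 7*102 = 714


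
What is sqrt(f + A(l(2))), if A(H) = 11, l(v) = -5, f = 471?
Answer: sqrt(482) ≈ 21.954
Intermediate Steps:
sqrt(f + A(l(2))) = sqrt(471 + 11) = sqrt(482)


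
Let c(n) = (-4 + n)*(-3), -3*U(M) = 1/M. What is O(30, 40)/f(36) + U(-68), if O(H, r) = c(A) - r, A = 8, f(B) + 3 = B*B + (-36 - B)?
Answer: -1043/27676 ≈ -0.037686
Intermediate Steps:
f(B) = -39 + B² - B (f(B) = -3 + (B*B + (-36 - B)) = -3 + (B² + (-36 - B)) = -3 + (-36 + B² - B) = -39 + B² - B)
U(M) = -1/(3*M)
c(n) = 12 - 3*n
O(H, r) = -12 - r (O(H, r) = (12 - 3*8) - r = (12 - 24) - r = -12 - r)
O(30, 40)/f(36) + U(-68) = (-12 - 1*40)/(-39 + 36² - 1*36) - ⅓/(-68) = (-12 - 40)/(-39 + 1296 - 36) - ⅓*(-1/68) = -52/1221 + 1/204 = -1043/27676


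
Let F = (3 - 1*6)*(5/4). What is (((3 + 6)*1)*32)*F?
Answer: -1080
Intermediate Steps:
F = -15/4 (F = (3 - 6)*(5*(¼)) = -3*5/4 = -15/4 ≈ -3.7500)
(((3 + 6)*1)*32)*F = (((3 + 6)*1)*32)*(-15/4) = ((9*1)*32)*(-15/4) = (9*32)*(-15/4) = 288*(-15/4) = -1080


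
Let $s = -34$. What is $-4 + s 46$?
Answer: $-1568$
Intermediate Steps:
$-4 + s 46 = -4 - 1564 = -1568$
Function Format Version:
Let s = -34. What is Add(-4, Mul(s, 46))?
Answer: -1568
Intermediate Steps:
Add(-4, Mul(s, 46)) = Add(-4, Mul(-34, 46)) = Add(-4, -1564) = -1568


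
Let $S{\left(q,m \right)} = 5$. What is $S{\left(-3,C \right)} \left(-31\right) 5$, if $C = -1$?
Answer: $-775$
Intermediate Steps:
$S{\left(-3,C \right)} \left(-31\right) 5 = 5 \left(-31\right) 5 = \left(-155\right) 5 = -775$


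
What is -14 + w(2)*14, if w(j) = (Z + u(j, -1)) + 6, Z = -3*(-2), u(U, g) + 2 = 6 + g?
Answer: 196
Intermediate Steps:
u(U, g) = 4 + g (u(U, g) = -2 + (6 + g) = 4 + g)
Z = 6
w(j) = 15 (w(j) = (6 + (4 - 1)) + 6 = (6 + 3) + 6 = 9 + 6 = 15)
-14 + w(2)*14 = -14 + 15*14 = -14 + 210 = 196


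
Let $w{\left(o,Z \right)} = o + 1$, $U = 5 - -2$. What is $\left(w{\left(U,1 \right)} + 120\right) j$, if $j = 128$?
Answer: $16384$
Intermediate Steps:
$U = 7$ ($U = 5 + 2 = 7$)
$w{\left(o,Z \right)} = 1 + o$
$\left(w{\left(U,1 \right)} + 120\right) j = \left(\left(1 + 7\right) + 120\right) 128 = \left(8 + 120\right) 128 = 128 \cdot 128 = 16384$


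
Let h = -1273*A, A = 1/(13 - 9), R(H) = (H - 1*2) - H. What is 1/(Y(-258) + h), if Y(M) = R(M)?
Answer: -4/1281 ≈ -0.0031226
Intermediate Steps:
R(H) = -2 (R(H) = (H - 2) - H = (-2 + H) - H = -2)
Y(M) = -2
A = ¼ (A = 1/4 = ¼ ≈ 0.25000)
h = -1273/4 (h = -1273*¼ = -1273/4 ≈ -318.25)
1/(Y(-258) + h) = 1/(-2 - 1273/4) = 1/(-1281/4) = -4/1281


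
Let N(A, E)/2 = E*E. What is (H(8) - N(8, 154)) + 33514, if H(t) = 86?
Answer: -13832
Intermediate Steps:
N(A, E) = 2*E² (N(A, E) = 2*(E*E) = 2*E²)
(H(8) - N(8, 154)) + 33514 = (86 - 2*154²) + 33514 = (86 - 2*23716) + 33514 = (86 - 1*47432) + 33514 = (86 - 47432) + 33514 = -47346 + 33514 = -13832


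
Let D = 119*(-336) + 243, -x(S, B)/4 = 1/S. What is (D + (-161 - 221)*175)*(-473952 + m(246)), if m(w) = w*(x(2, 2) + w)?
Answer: 44120999448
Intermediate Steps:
x(S, B) = -4/S
D = -39741 (D = -39984 + 243 = -39741)
m(w) = w*(-2 + w) (m(w) = w*(-4/2 + w) = w*(-4*½ + w) = w*(-2 + w))
(D + (-161 - 221)*175)*(-473952 + m(246)) = (-39741 + (-161 - 221)*175)*(-473952 + 246*(-2 + 246)) = (-39741 - 382*175)*(-473952 + 246*244) = (-39741 - 66850)*(-473952 + 60024) = -106591*(-413928) = 44120999448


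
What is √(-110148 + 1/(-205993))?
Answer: I*√4673922866771245/205993 ≈ 331.89*I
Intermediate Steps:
√(-110148 + 1/(-205993)) = √(-110148 - 1/205993) = √(-22689716965/205993) = I*√4673922866771245/205993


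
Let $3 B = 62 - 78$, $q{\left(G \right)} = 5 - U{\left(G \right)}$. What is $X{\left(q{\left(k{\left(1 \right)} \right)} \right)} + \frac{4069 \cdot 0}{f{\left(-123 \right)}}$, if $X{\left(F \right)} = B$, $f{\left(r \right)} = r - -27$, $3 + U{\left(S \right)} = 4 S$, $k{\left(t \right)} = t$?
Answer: $- \frac{16}{3} \approx -5.3333$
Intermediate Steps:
$U{\left(S \right)} = -3 + 4 S$
$f{\left(r \right)} = 27 + r$ ($f{\left(r \right)} = r + 27 = 27 + r$)
$q{\left(G \right)} = 8 - 4 G$ ($q{\left(G \right)} = 5 - \left(-3 + 4 G\right) = 8 - 4 G$)
$B = - \frac{16}{3}$ ($B = \frac{62 - 78}{3} = \frac{1}{3} \left(-16\right) = - \frac{16}{3} \approx -5.3333$)
$X{\left(F \right)} = - \frac{16}{3}$
$X{\left(q{\left(k{\left(1 \right)} \right)} \right)} + \frac{4069 \cdot 0}{f{\left(-123 \right)}} = - \frac{16}{3} + \frac{4069 \cdot 0}{27 - 123} = - \frac{16}{3} + \frac{0}{-96} = - \frac{16}{3} + 0 \left(- \frac{1}{96}\right) = - \frac{16}{3} + 0 = - \frac{16}{3}$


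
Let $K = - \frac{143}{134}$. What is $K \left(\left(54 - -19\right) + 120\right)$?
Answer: $- \frac{27599}{134} \approx -205.96$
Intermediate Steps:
$K = - \frac{143}{134}$ ($K = \left(-143\right) \frac{1}{134} = - \frac{143}{134} \approx -1.0672$)
$K \left(\left(54 - -19\right) + 120\right) = - \frac{143 \left(\left(54 - -19\right) + 120\right)}{134} = - \frac{143 \left(\left(54 + 19\right) + 120\right)}{134} = - \frac{143 \left(73 + 120\right)}{134} = \left(- \frac{143}{134}\right) 193 = - \frac{27599}{134}$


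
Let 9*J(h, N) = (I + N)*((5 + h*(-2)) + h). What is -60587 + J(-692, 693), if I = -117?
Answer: -15979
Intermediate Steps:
J(h, N) = (-117 + N)*(5 - h)/9 (J(h, N) = ((-117 + N)*((5 + h*(-2)) + h))/9 = ((-117 + N)*((5 - 2*h) + h))/9 = ((-117 + N)*(5 - h))/9 = (-117 + N)*(5 - h)/9)
-60587 + J(-692, 693) = -60587 + (-65 + 13*(-692) + (5/9)*693 - ⅑*693*(-692)) = -60587 + (-65 - 8996 + 385 + 53284) = -60587 + 44608 = -15979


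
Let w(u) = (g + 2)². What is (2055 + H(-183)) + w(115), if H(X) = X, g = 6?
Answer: 1936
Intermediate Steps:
w(u) = 64 (w(u) = (6 + 2)² = 8² = 64)
(2055 + H(-183)) + w(115) = (2055 - 183) + 64 = 1872 + 64 = 1936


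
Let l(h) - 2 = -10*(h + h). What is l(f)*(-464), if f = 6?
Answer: 54752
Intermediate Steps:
l(h) = 2 - 20*h (l(h) = 2 - 10*(h + h) = 2 - 20*h)
l(f)*(-464) = (2 - 20*6)*(-464) = (2 - 120)*(-464) = -118*(-464) = 54752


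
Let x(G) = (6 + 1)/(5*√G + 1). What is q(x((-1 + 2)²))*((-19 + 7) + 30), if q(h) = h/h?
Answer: 18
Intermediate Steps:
x(G) = 7/(1 + 5*√G)
q(h) = 1
q(x((-1 + 2)²))*((-19 + 7) + 30) = 1*((-19 + 7) + 30) = 1*(-12 + 30) = 1*18 = 18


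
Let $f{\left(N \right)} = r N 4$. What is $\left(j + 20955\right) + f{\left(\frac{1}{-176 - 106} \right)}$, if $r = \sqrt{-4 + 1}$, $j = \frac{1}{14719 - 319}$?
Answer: $\frac{301752001}{14400} - \frac{2 i \sqrt{3}}{141} \approx 20955.0 - 0.024568 i$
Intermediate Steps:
$j = \frac{1}{14400} \approx 6.9444 \cdot 10^{-5}$
$r = i \sqrt{3}$ ($r = \sqrt{-3} = i \sqrt{3} \approx 1.732 i$)
$f{\left(N \right)} = 4 i N \sqrt{3}$ ($f{\left(N \right)} = i \sqrt{3} N 4 = i N \sqrt{3} \cdot 4 = 4 i N \sqrt{3}$)
$\left(j + 20955\right) + f{\left(\frac{1}{-176 - 106} \right)} = \left(\frac{1}{14400} + 20955\right) + \frac{4 i \sqrt{3}}{-176 - 106} = \frac{301752001}{14400} + \frac{4 i \sqrt{3}}{-282} = \frac{301752001}{14400} + 4 i \left(- \frac{1}{282}\right) \sqrt{3} = \frac{301752001}{14400} - \frac{2 i \sqrt{3}}{141}$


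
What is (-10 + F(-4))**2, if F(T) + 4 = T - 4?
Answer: 484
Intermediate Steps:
F(T) = -8 + T (F(T) = -4 + (T - 4) = -4 + (-4 + T) = -8 + T)
(-10 + F(-4))**2 = (-10 + (-8 - 4))**2 = (-10 - 12)**2 = (-22)**2 = 484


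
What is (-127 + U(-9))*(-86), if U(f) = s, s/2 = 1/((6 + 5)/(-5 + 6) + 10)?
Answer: 229190/21 ≈ 10914.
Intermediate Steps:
s = 2/21 (s = 2/((6 + 5)/(-5 + 6) + 10) = 2/(11/1 + 10) = 2/(11*1 + 10) = 2/(11 + 10) = 2/21 ≈ 0.095238)
U(f) = 2/21
(-127 + U(-9))*(-86) = (-127 + 2/21)*(-86) = -2665/21*(-86) = 229190/21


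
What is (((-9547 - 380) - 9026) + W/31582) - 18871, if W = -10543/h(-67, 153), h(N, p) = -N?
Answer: -80035367599/2115994 ≈ -37824.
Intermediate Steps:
W = -10543/67 (W = -10543/((-1*(-67))) = -10543/67 ≈ -157.36)
(((-9547 - 380) - 9026) + W/31582) - 18871 = (((-9547 - 380) - 9026) - 10543/67/31582) - 18871 = ((-9927 - 9026) - 10543/67*1/31582) - 18871 = (-18953 - 10543/2115994) - 18871 = -40104444825/2115994 - 18871 = -80035367599/2115994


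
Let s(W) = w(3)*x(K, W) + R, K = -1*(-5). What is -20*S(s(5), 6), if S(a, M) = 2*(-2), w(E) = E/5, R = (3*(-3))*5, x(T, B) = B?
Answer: 80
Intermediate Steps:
K = 5
R = -45 (R = -9*5 = -45)
w(E) = E/5 (w(E) = E*(⅕) = E/5)
s(W) = -45 + 3*W/5 (s(W) = ((⅕)*3)*W - 45 = 3*W/5 - 45 = -45 + 3*W/5)
S(a, M) = -4
-20*S(s(5), 6) = -20*(-4) = 80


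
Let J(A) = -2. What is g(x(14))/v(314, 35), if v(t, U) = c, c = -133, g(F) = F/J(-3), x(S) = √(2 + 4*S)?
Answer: √58/266 ≈ 0.028631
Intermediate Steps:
g(F) = -F/2 (g(F) = F/(-2) = F*(-½) = -F/2)
v(t, U) = -133
g(x(14))/v(314, 35) = -√(2 + 4*14)/2/(-133) = -√(2 + 56)/2*(-1/133) = -√58/2*(-1/133) = √58/266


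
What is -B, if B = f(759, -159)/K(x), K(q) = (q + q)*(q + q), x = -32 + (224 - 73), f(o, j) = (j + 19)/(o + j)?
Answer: 1/242760 ≈ 4.1193e-6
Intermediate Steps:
f(o, j) = (19 + j)/(j + o)
x = 119 (x = -32 + 151 = 119)
K(q) = 4*q² (K(q) = (2*q)*(2*q) = 4*q²)
B = -1/242760 (B = ((19 - 159)/(-159 + 759))/((4*119²)) = (-140/600)/((4*14161)) = ((1/600)*(-140))/56644 = -7/30*1/56644 = -1/242760 ≈ -4.1193e-6)
-B = -1*(-1/242760) = 1/242760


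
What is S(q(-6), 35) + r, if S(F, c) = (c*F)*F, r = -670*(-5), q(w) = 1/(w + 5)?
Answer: 3385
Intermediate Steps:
q(w) = 1/(5 + w)
r = 3350
S(F, c) = c*F² (S(F, c) = (F*c)*F = c*F²)
S(q(-6), 35) + r = 35*(1/(5 - 6))² + 3350 = 35*(1/(-1))² + 3350 = 35*(-1)² + 3350 = 35*1 + 3350 = 35 + 3350 = 3385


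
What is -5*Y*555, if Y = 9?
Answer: -24975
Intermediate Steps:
-5*Y*555 = -5*9*555 = -45*555 = -24975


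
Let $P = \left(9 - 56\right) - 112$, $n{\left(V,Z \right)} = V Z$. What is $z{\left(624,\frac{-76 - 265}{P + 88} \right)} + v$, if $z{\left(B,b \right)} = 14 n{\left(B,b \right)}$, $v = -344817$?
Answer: $- \frac{21503031}{71} \approx -3.0286 \cdot 10^{5}$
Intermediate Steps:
$P = -159$ ($P = -47 - 112 = -159$)
$z{\left(B,b \right)} = 14 B b$
$z{\left(624,\frac{-76 - 265}{P + 88} \right)} + v = 14 \cdot 624 \frac{-76 - 265}{-159 + 88} - 344817 = 14 \cdot 624 \left(- \frac{341}{-71}\right) - 344817 = 14 \cdot 624 \left(\left(-341\right) \left(- \frac{1}{71}\right)\right) - 344817 = 14 \cdot 624 \cdot \frac{341}{71} - 344817 = \frac{2978976}{71} - 344817 = - \frac{21503031}{71}$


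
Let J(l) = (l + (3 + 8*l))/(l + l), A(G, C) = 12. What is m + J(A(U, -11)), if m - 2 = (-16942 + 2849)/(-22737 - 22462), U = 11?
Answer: 2508291/361592 ≈ 6.9368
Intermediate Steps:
J(l) = (3 + 9*l)/(2*l) (J(l) = (3 + 9*l)/((2*l)) = (3 + 9*l)*(1/(2*l)) = (3 + 9*l)/(2*l))
m = 104491/45199 (m = 2 + (-16942 + 2849)/(-22737 - 22462) = 2 - 14093/(-45199) = 2 - 14093*(-1/45199) = 2 + 14093/45199 = 104491/45199 ≈ 2.3118)
m + J(A(U, -11)) = 104491/45199 + (3/2)*(1 + 3*12)/12 = 104491/45199 + (3/2)*(1/12)*(1 + 36) = 104491/45199 + (3/2)*(1/12)*37 = 104491/45199 + 37/8 = 2508291/361592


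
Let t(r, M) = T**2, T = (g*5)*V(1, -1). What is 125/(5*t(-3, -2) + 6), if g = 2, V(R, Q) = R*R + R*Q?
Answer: 125/6 ≈ 20.833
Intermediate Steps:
V(R, Q) = R**2 + Q*R
T = 0 (T = (2*5)*(1*(-1 + 1)) = 10*(1*0) = 10*0 = 0)
t(r, M) = 0 (t(r, M) = 0**2 = 0)
125/(5*t(-3, -2) + 6) = 125/(5*0 + 6) = 125/(0 + 6) = 125/6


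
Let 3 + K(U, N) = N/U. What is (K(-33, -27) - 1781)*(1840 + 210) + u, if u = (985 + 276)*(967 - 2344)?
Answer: -59311117/11 ≈ -5.3919e+6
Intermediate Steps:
K(U, N) = -3 + N/U
u = -1736397 (u = 1261*(-1377) = -1736397)
(K(-33, -27) - 1781)*(1840 + 210) + u = ((-3 - 27/(-33)) - 1781)*(1840 + 210) - 1736397 = ((-3 - 27*(-1/33)) - 1781)*2050 - 1736397 = ((-3 + 9/11) - 1781)*2050 - 1736397 = (-24/11 - 1781)*2050 - 1736397 = -19615/11*2050 - 1736397 = -40210750/11 - 1736397 = -59311117/11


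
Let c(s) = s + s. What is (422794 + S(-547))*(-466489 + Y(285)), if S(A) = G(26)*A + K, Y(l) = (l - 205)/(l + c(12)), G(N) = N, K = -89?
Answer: -19626930204381/103 ≈ -1.9055e+11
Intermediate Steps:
c(s) = 2*s
Y(l) = (-205 + l)/(24 + l) (Y(l) = (l - 205)/(l + 2*12) = (-205 + l)/(l + 24) = (-205 + l)/(24 + l))
S(A) = -89 + 26*A (S(A) = 26*A - 89 = -89 + 26*A)
(422794 + S(-547))*(-466489 + Y(285)) = (422794 + (-89 + 26*(-547)))*(-466489 + (-205 + 285)/(24 + 285)) = (422794 + (-89 - 14222))*(-466489 + 80/309) = (422794 - 14311)*(-466489 + (1/309)*80) = 408483*(-466489 + 80/309) = 408483*(-144145021/309) = -19626930204381/103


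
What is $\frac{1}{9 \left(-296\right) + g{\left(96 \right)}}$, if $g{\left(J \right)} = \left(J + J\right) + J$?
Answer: $- \frac{1}{2376} \approx -0.00042088$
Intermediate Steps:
$g{\left(J \right)} = 3 J$ ($g{\left(J \right)} = 2 J + J = 3 J$)
$\frac{1}{9 \left(-296\right) + g{\left(96 \right)}} = \frac{1}{9 \left(-296\right) + 3 \cdot 96} = \frac{1}{-2664 + 288} = \frac{1}{-2376} = - \frac{1}{2376}$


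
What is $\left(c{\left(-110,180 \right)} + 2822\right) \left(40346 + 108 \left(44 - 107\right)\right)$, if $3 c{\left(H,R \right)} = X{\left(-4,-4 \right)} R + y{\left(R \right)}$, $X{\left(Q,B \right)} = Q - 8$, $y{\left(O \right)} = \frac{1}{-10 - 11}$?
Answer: $\frac{4441799350}{63} \approx 7.0505 \cdot 10^{7}$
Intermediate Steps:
$y{\left(O \right)} = - \frac{1}{21}$ ($y{\left(O \right)} = \frac{1}{-21} = - \frac{1}{21}$)
$X{\left(Q,B \right)} = -8 + Q$ ($X{\left(Q,B \right)} = Q - 8 = -8 + Q$)
$c{\left(H,R \right)} = - \frac{1}{63} - 4 R$ ($c{\left(H,R \right)} = \frac{\left(-8 - 4\right) R - \frac{1}{21}}{3} = \frac{- 12 R - \frac{1}{21}}{3} = \frac{- \frac{1}{21} - 12 R}{3} = - \frac{1}{63} - 4 R$)
$\left(c{\left(-110,180 \right)} + 2822\right) \left(40346 + 108 \left(44 - 107\right)\right) = \left(\left(- \frac{1}{63} - 720\right) + 2822\right) \left(40346 + 108 \left(44 - 107\right)\right) = \left(\left(- \frac{1}{63} - 720\right) + 2822\right) \left(40346 + 108 \left(-63\right)\right) = \left(- \frac{45361}{63} + 2822\right) \left(40346 - 6804\right) = \frac{132425}{63} \cdot 33542 = \frac{4441799350}{63}$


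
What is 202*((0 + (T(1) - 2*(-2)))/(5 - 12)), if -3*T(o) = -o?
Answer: -2626/21 ≈ -125.05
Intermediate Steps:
T(o) = o/3 (T(o) = -(-1)*o/3 = o/3)
202*((0 + (T(1) - 2*(-2)))/(5 - 12)) = 202*((0 + ((⅓)*1 - 2*(-2)))/(5 - 12)) = 202*((0 + (⅓ + 4))/(-7)) = 202*((0 + 13/3)*(-⅐)) = 202*((13/3)*(-⅐)) = 202*(-13/21) = -2626/21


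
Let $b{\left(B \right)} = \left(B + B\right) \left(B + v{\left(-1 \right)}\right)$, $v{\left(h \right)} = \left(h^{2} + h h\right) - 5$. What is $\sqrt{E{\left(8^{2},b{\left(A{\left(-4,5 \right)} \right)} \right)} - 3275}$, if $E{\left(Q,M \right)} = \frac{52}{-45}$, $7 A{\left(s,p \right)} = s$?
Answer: $\frac{i \sqrt{737135}}{15} \approx 57.238 i$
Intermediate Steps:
$v{\left(h \right)} = -5 + 2 h^{2}$ ($v{\left(h \right)} = \left(h^{2} + h^{2}\right) - 5 = 2 h^{2} - 5 = -5 + 2 h^{2}$)
$A{\left(s,p \right)} = \frac{s}{7}$
$b{\left(B \right)} = 2 B \left(-3 + B\right)$ ($b{\left(B \right)} = \left(B + B\right) \left(B - \left(5 - 2 \left(-1\right)^{2}\right)\right) = 2 B \left(B + \left(-5 + 2 \cdot 1\right)\right) = 2 B \left(B + \left(-5 + 2\right)\right) = 2 B \left(B - 3\right) = 2 B \left(-3 + B\right)$)
$E{\left(Q,M \right)} = - \frac{52}{45}$ ($E{\left(Q,M \right)} = 52 \left(- \frac{1}{45}\right) = - \frac{52}{45}$)
$\sqrt{E{\left(8^{2},b{\left(A{\left(-4,5 \right)} \right)} \right)} - 3275} = \sqrt{- \frac{52}{45} - 3275} = \sqrt{- \frac{147427}{45}} = \frac{i \sqrt{737135}}{15}$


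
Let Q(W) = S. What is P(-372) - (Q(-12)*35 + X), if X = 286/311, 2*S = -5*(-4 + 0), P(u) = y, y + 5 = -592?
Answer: -294803/311 ≈ -947.92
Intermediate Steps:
y = -597 (y = -5 - 592 = -597)
P(u) = -597
S = 10 (S = (-5*(-4 + 0))/2 = (-5*(-4))/2 = (½)*20 = 10)
Q(W) = 10
X = 286/311 (X = 286*(1/311) = 286/311 ≈ 0.91961)
P(-372) - (Q(-12)*35 + X) = -597 - (10*35 + 286/311) = -597 - (350 + 286/311) = -597 - 1*109136/311 = -597 - 109136/311 = -294803/311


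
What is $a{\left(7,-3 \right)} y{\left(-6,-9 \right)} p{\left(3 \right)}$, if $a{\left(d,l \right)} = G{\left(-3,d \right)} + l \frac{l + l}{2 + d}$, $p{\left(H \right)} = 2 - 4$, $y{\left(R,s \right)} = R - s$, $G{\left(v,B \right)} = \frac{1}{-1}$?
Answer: $-6$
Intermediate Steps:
$G{\left(v,B \right)} = -1$
$p{\left(H \right)} = -2$ ($p{\left(H \right)} = 2 - 4 = -2$)
$a{\left(d,l \right)} = -1 + \frac{2 l^{2}}{2 + d}$ ($a{\left(d,l \right)} = -1 + l \frac{l + l}{2 + d} = -1 + l \frac{2 l}{2 + d} = -1 + \frac{2 l^{2}}{2 + d}$)
$a{\left(7,-3 \right)} y{\left(-6,-9 \right)} p{\left(3 \right)} = \frac{-2 - 7 + 2 \left(-3\right)^{2}}{2 + 7} \left(-6 - -9\right) \left(-2\right) = \frac{-2 - 7 + 2 \cdot 9}{9} \left(-6 + 9\right) \left(-2\right) = \frac{-2 - 7 + 18}{9} \cdot 3 \left(-2\right) = \frac{1}{9} \cdot 9 \cdot 3 \left(-2\right) = 1 \cdot 3 \left(-2\right) = 3 \left(-2\right) = -6$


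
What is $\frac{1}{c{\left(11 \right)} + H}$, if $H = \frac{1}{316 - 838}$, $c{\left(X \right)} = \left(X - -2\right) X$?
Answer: $\frac{522}{74645} \approx 0.0069931$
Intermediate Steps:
$c{\left(X \right)} = X \left(2 + X\right)$ ($c{\left(X \right)} = \left(X + 2\right) X = \left(2 + X\right) X = X \left(2 + X\right)$)
$H = - \frac{1}{522}$ ($H = \frac{1}{-522} = - \frac{1}{522} \approx -0.0019157$)
$\frac{1}{c{\left(11 \right)} + H} = \frac{1}{11 \left(2 + 11\right) - \frac{1}{522}} = \frac{1}{11 \cdot 13 - \frac{1}{522}} = \frac{1}{143 - \frac{1}{522}} = \frac{1}{\frac{74645}{522}} = \frac{522}{74645}$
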